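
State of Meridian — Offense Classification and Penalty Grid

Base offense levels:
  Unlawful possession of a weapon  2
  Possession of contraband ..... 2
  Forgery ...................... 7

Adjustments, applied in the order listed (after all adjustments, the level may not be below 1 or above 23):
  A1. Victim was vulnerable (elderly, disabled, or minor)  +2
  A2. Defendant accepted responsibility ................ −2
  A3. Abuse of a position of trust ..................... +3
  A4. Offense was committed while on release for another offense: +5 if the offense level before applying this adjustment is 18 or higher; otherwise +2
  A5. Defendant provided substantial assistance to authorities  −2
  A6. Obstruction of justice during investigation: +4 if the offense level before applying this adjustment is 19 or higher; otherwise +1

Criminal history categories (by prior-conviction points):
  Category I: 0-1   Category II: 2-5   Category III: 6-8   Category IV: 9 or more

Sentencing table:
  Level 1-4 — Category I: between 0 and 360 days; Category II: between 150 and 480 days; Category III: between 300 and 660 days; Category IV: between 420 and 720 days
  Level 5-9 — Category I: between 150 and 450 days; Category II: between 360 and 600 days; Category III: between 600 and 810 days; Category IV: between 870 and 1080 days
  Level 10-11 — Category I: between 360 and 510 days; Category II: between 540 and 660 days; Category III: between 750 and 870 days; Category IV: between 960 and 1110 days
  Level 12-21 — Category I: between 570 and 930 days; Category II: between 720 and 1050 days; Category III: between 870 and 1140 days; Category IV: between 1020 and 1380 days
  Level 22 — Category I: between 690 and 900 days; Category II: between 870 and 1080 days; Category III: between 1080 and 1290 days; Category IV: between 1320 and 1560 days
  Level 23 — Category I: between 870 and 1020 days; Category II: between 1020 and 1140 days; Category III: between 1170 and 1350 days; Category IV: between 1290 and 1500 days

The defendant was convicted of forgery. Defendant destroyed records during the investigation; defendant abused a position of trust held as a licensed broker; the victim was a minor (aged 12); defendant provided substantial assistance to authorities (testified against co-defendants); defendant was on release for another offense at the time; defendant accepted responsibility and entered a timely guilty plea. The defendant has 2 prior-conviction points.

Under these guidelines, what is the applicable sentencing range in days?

Base offense level for forgery: 7.
A1 applies: 7 + 2 = 9.
A2 applies: 9 − 2 = 7.
A3 applies: 7 + 3 = 10.
A4 applies (level before this adjustment is 10 < 18, so +2): 10 + 2 = 12.
A5 applies: 12 − 2 = 10.
A6 applies (level before this adjustment is 10 < 19, so +1): 10 + 1 = 11.
Final offense level: 11.
Criminal history: 2 prior points → Category II (2-5).
Level 11 falls in the 10-11 band.
Grid: Level 10-11 × Category II = 540-660 days.

540-660 days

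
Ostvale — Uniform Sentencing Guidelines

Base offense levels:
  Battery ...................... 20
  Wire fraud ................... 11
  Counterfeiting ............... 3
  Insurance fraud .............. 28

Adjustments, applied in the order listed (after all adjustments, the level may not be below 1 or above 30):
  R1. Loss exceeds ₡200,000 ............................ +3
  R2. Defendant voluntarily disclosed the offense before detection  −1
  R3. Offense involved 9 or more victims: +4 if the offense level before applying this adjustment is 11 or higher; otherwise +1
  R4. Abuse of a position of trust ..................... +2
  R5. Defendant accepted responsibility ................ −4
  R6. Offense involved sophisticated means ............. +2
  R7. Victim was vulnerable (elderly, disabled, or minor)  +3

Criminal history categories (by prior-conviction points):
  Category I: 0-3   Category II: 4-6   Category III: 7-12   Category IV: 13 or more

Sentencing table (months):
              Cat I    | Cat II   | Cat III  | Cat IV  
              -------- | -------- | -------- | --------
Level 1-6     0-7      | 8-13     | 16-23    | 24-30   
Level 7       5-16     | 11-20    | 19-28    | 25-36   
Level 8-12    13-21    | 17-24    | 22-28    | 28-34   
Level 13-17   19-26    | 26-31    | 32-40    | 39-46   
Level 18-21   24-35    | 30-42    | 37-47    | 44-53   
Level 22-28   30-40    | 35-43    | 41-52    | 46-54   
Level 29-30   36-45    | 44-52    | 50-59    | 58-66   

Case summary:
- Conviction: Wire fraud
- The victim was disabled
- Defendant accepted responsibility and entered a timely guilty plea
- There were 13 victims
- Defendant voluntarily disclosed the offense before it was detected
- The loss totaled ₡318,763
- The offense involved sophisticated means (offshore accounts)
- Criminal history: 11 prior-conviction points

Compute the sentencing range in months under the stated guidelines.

37-47 months

Base offense level for wire fraud: 11.
R1 applies: 11 + 3 = 14.
R2 applies: 14 − 1 = 13.
R3 applies (level before this adjustment is 13 ≥ 11, so +4): 13 + 4 = 17.
R5 applies: 17 − 4 = 13.
R6 applies: 13 + 2 = 15.
R7 applies: 15 + 3 = 18.
Final offense level: 18.
Criminal history: 11 prior points → Category III (7-12).
Level 18 falls in the 18-21 band.
Grid: Level 18-21 × Category III = 37-47 months.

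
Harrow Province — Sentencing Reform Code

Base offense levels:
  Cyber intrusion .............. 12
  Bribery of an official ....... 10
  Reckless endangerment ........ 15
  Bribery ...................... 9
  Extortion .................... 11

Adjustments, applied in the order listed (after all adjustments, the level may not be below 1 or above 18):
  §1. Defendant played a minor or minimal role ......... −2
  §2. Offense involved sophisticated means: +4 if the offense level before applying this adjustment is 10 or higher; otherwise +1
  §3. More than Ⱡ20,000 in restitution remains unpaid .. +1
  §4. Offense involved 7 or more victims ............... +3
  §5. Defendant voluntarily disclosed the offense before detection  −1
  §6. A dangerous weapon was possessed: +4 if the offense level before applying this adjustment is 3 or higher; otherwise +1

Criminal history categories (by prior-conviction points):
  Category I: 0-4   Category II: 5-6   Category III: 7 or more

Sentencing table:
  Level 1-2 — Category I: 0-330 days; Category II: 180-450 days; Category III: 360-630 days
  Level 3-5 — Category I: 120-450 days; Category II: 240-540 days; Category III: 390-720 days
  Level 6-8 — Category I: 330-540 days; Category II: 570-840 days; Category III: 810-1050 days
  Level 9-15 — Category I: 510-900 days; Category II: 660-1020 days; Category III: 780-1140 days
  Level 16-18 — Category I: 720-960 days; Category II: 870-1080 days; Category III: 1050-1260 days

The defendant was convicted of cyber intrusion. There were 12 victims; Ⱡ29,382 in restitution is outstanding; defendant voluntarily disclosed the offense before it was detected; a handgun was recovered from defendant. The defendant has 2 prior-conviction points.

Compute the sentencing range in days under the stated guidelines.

720-960 days

Base offense level for cyber intrusion: 12.
§2 does not apply.
§3 applies: 12 + 1 = 13.
§4 applies: 13 + 3 = 16.
§5 applies: 16 − 1 = 15.
§6 applies (level before this adjustment is 15 ≥ 3, so +4): 15 + 4 = 19.
Level 19 exceeds the maximum of 18; capped at 18.
Final offense level: 18.
Criminal history: 2 prior points → Category I (0-4).
Level 18 falls in the 16-18 band.
Grid: Level 16-18 × Category I = 720-960 days.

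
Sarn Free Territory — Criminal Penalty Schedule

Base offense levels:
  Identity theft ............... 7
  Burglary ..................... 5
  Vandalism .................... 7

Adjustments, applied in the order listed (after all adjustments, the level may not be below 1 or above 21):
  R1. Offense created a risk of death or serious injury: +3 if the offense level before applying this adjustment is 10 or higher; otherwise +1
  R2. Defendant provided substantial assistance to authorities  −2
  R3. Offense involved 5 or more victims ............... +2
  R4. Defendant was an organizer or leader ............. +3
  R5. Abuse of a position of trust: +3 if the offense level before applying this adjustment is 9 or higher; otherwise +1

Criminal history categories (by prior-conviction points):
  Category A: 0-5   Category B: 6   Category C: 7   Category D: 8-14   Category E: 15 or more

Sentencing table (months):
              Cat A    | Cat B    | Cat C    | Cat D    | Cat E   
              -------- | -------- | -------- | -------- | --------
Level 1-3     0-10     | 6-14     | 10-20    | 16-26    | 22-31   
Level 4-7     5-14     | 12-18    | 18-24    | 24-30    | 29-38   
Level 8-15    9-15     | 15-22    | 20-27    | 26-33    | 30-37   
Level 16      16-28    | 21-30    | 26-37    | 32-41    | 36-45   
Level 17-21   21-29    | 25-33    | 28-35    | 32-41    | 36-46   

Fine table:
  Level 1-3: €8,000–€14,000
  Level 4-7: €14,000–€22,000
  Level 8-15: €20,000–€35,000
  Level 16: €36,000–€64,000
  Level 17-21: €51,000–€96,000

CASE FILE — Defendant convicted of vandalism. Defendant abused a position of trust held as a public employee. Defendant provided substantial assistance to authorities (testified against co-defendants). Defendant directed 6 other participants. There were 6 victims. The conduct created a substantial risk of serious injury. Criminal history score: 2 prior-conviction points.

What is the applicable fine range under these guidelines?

€20,000–€35,000

Base offense level for vandalism: 7.
R1 applies (level before this adjustment is 7 < 10, so +1): 7 + 1 = 8.
R2 applies: 8 − 2 = 6.
R3 applies: 6 + 2 = 8.
R4 applies: 8 + 3 = 11.
R5 applies (level before this adjustment is 11 ≥ 9, so +3): 11 + 3 = 14.
Final offense level: 14.
Level 14 falls in the 8-15 band.
Fine table: Level 8-15 → €20,000–€35,000.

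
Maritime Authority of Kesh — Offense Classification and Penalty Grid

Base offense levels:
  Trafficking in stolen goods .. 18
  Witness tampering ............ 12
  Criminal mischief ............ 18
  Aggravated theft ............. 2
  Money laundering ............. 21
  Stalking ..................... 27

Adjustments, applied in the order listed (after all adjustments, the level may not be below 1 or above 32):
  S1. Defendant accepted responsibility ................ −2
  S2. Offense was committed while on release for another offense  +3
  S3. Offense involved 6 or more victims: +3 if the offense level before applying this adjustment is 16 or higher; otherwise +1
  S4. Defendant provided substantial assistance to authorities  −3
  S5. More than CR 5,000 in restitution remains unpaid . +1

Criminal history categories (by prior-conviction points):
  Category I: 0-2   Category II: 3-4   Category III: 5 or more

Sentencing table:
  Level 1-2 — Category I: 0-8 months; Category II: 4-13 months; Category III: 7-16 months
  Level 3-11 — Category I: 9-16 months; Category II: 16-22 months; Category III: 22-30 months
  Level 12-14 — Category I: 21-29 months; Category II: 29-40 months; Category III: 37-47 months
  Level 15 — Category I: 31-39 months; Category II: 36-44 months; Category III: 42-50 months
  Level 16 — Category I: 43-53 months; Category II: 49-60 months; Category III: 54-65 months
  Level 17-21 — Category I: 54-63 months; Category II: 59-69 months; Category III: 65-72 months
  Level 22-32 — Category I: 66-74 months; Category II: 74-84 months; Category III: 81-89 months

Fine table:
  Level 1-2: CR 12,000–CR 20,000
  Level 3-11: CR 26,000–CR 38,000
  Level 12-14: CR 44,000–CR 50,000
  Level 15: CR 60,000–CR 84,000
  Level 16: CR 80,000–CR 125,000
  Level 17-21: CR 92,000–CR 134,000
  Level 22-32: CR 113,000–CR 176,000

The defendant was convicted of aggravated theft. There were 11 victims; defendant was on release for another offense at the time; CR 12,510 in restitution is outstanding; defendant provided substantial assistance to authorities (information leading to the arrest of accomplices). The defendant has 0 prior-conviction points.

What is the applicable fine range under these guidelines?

Base offense level for aggravated theft: 2.
S2 applies: 2 + 3 = 5.
S3 applies (level before this adjustment is 5 < 16, so +1): 5 + 1 = 6.
S4 applies: 6 − 3 = 3.
S5 applies: 3 + 1 = 4.
Final offense level: 4.
Level 4 falls in the 3-11 band.
Fine table: Level 3-11 → CR 26,000–CR 38,000.

CR 26,000–CR 38,000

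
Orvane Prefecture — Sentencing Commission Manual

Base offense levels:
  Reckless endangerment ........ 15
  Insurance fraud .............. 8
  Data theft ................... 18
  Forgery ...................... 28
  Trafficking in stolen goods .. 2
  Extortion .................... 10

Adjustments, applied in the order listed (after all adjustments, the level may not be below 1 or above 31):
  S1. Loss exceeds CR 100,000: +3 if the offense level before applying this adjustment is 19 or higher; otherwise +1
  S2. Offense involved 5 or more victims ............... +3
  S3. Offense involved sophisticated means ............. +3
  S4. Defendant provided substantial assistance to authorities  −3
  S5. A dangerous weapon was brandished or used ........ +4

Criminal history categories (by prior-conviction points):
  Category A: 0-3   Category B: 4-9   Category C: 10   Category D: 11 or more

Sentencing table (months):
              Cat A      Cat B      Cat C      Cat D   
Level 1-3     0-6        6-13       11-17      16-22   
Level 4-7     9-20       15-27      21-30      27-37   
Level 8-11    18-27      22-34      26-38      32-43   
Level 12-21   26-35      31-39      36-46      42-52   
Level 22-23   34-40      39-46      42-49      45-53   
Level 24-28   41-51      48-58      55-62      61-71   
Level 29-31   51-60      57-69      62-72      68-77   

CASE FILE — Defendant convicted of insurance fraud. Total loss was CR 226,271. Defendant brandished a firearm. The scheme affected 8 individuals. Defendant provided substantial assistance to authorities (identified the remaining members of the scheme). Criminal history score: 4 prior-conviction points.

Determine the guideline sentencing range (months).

31-39 months

Base offense level for insurance fraud: 8.
S1 applies (level before this adjustment is 8 < 19, so +1): 8 + 1 = 9.
S2 applies: 9 + 3 = 12.
S3 does not apply.
S4 applies: 12 − 3 = 9.
S5 applies: 9 + 4 = 13.
Final offense level: 13.
Criminal history: 4 prior points → Category B (4-9).
Level 13 falls in the 12-21 band.
Grid: Level 12-21 × Category B = 31-39 months.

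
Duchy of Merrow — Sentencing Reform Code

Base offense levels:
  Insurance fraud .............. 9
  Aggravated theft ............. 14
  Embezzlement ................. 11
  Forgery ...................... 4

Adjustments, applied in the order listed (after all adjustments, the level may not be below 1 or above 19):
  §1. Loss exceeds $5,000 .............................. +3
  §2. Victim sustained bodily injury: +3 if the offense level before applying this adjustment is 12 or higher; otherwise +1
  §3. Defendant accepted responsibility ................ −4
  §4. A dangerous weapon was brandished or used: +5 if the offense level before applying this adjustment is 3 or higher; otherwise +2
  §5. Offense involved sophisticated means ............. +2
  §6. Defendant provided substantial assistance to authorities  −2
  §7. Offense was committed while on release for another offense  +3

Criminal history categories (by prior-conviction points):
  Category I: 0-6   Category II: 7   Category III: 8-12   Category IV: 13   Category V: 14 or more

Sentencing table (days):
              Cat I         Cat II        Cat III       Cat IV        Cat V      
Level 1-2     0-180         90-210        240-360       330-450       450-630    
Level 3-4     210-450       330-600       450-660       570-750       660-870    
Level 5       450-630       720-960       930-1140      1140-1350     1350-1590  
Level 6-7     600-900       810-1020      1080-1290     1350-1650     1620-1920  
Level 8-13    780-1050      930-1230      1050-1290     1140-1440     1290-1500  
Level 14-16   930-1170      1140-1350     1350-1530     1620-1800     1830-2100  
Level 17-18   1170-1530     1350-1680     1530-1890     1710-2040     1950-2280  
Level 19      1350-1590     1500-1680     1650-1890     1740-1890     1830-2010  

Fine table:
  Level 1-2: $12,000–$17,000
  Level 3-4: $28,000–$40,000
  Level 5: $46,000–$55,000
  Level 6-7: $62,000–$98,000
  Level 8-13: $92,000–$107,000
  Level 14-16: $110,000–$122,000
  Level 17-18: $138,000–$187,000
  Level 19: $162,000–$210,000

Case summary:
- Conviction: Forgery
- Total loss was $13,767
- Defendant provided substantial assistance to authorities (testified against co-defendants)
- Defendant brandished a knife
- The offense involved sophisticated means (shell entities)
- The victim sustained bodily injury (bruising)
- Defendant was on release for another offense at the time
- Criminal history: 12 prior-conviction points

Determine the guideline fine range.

Base offense level for forgery: 4.
§1 applies: 4 + 3 = 7.
§2 applies (level before this adjustment is 7 < 12, so +1): 7 + 1 = 8.
§3 does not apply.
§4 applies (level before this adjustment is 8 ≥ 3, so +5): 8 + 5 = 13.
§5 applies: 13 + 2 = 15.
§6 applies: 15 − 2 = 13.
§7 applies: 13 + 3 = 16.
Final offense level: 16.
Level 16 falls in the 14-16 band.
Fine table: Level 14-16 → $110,000–$122,000.

$110,000–$122,000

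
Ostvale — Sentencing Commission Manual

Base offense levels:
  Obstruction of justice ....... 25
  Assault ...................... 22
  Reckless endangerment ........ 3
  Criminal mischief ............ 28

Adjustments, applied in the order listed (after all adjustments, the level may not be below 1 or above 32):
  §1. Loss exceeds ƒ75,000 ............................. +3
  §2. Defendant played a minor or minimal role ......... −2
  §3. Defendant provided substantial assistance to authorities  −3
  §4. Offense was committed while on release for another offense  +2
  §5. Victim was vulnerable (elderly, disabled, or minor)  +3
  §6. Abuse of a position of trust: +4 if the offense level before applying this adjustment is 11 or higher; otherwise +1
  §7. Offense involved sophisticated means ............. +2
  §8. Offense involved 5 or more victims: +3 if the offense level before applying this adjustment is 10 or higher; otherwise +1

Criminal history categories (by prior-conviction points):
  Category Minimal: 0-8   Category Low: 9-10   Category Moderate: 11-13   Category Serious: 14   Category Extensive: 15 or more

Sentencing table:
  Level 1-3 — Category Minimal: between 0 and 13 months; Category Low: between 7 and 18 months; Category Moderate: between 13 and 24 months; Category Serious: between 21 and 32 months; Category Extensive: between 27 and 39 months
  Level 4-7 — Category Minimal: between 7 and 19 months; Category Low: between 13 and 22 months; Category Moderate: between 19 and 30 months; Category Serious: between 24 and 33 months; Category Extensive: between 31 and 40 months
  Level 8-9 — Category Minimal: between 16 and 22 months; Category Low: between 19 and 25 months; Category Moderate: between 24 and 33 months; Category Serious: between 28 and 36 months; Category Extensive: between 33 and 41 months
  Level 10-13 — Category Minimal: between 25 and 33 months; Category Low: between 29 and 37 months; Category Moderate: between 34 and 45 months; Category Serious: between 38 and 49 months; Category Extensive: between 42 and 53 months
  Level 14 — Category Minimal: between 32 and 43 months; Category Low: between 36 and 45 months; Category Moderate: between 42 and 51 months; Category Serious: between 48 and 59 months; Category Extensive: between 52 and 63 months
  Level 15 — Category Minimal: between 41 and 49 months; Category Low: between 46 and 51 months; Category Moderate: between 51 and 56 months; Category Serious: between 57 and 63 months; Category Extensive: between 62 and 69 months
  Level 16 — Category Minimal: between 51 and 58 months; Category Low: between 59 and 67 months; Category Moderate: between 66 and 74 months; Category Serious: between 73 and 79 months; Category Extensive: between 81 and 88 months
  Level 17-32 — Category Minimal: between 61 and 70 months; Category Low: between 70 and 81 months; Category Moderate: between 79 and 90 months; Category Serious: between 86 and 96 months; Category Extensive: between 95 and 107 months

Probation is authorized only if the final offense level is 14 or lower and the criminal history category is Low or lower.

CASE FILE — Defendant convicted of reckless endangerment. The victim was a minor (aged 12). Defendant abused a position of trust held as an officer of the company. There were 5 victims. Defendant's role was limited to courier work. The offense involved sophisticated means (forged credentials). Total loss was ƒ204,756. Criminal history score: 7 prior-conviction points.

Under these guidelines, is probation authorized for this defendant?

Base offense level for reckless endangerment: 3.
§1 applies: 3 + 3 = 6.
§2 applies: 6 − 2 = 4.
§3 does not apply.
§5 applies: 4 + 3 = 7.
§6 applies (level before this adjustment is 7 < 11, so +1): 7 + 1 = 8.
§7 applies: 8 + 2 = 10.
§8 applies (level before this adjustment is 10 ≥ 10, so +3): 10 + 3 = 13.
Final offense level: 13.
Criminal history: 7 prior points → Category Minimal (0-8).
Level 13 falls in the 10-13 band.
Grid: Level 10-13 × Category Minimal = 25-33 months.
Probation check: level 13 ≤ 14 and category Minimal ≤ Low → eligible.

Yes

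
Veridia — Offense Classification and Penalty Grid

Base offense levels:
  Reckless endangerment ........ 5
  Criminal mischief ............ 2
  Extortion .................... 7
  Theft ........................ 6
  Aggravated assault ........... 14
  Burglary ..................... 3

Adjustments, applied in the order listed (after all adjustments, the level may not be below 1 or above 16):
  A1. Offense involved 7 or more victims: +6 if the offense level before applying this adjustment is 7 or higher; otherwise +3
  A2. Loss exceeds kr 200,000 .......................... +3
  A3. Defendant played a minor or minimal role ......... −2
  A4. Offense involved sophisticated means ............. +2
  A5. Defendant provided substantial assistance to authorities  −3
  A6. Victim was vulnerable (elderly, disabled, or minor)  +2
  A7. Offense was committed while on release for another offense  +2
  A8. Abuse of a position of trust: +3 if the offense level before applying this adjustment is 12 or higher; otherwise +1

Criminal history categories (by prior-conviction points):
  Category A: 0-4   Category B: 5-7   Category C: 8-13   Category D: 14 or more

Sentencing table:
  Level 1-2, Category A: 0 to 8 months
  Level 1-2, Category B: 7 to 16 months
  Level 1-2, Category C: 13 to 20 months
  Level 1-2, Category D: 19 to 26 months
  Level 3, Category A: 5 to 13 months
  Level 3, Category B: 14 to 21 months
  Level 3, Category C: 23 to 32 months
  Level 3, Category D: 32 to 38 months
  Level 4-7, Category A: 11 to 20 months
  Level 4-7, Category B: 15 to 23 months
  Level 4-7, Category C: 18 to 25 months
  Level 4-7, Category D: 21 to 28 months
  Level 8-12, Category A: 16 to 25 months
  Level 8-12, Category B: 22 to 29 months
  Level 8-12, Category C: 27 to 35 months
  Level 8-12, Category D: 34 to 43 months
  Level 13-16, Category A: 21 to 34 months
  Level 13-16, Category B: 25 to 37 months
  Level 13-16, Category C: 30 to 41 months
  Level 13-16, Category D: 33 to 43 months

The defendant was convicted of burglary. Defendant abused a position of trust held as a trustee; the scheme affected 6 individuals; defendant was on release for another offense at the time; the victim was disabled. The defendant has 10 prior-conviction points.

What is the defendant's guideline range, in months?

27-35 months

Base offense level for burglary: 3.
A1 does not apply.
A2 does not apply.
A5 does not apply.
A6 applies: 3 + 2 = 5.
A7 applies: 5 + 2 = 7.
A8 applies (level before this adjustment is 7 < 12, so +1): 7 + 1 = 8.
Final offense level: 8.
Criminal history: 10 prior points → Category C (8-13).
Level 8 falls in the 8-12 band.
Grid: Level 8-12 × Category C = 27-35 months.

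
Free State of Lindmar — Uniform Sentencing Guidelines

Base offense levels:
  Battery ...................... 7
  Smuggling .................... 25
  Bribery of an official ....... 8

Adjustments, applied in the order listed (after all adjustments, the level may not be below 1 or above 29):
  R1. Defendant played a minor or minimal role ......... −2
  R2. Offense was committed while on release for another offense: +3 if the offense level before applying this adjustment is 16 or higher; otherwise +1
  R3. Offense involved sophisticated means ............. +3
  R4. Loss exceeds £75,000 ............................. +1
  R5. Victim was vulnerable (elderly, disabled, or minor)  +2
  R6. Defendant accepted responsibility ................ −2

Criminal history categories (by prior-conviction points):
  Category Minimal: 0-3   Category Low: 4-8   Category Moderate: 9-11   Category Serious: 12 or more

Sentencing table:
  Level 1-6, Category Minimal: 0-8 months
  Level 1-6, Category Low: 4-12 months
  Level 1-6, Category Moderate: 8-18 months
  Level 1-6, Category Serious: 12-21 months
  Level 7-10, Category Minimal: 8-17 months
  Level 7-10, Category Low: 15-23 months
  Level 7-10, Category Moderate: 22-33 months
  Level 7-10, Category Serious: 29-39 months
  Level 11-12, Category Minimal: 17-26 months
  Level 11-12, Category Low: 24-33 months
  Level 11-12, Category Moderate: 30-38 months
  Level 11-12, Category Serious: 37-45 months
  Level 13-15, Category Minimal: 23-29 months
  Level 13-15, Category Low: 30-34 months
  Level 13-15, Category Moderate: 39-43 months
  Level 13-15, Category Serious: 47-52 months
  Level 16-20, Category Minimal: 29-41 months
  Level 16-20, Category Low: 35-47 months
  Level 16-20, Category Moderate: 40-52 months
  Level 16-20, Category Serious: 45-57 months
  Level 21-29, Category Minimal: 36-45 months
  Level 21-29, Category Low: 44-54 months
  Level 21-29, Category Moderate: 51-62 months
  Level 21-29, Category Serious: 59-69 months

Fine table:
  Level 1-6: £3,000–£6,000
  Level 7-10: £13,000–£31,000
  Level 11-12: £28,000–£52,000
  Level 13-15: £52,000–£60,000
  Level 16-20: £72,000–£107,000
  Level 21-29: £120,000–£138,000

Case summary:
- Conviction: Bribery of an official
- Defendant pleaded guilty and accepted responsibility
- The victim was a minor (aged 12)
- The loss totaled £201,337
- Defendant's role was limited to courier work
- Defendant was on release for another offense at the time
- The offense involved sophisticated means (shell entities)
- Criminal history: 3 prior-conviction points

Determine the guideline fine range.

£28,000–£52,000

Base offense level for bribery of an official: 8.
R1 applies: 8 − 2 = 6.
R2 applies (level before this adjustment is 6 < 16, so +1): 6 + 1 = 7.
R3 applies: 7 + 3 = 10.
R4 applies: 10 + 1 = 11.
R5 applies: 11 + 2 = 13.
R6 applies: 13 − 2 = 11.
Final offense level: 11.
Level 11 falls in the 11-12 band.
Fine table: Level 11-12 → £28,000–£52,000.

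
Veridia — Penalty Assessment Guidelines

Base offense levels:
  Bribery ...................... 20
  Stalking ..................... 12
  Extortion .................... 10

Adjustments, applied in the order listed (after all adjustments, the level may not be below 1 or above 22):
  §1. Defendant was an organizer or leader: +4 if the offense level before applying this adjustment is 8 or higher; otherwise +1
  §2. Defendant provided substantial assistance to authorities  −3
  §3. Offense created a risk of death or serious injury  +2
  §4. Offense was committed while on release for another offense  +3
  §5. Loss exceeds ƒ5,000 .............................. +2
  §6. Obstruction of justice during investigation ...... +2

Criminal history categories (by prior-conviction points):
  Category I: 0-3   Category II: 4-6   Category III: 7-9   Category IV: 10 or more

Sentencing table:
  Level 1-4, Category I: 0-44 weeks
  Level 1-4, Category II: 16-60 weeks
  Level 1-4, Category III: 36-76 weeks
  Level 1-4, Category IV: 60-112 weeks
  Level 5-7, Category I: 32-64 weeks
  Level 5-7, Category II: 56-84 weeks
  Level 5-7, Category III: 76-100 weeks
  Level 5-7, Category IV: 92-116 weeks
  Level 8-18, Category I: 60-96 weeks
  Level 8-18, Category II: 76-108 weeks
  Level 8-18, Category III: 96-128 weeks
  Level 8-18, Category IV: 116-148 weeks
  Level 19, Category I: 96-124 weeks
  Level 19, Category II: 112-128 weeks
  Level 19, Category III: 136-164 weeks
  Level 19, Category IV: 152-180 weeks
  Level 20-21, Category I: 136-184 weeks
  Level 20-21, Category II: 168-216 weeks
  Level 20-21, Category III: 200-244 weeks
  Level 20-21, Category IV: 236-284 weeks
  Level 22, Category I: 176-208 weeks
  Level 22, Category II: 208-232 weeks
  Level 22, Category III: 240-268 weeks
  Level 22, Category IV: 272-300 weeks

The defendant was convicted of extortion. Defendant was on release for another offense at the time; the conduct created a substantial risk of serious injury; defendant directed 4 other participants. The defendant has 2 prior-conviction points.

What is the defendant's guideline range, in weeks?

96-124 weeks

Base offense level for extortion: 10.
§1 applies (level before this adjustment is 10 ≥ 8, so +4): 10 + 4 = 14.
§2 does not apply.
§3 applies: 14 + 2 = 16.
§4 applies: 16 + 3 = 19.
§5 does not apply.
§6 does not apply.
Final offense level: 19.
Criminal history: 2 prior points → Category I (0-3).
Level 19 falls in the 19 band.
Grid: Level 19 × Category I = 96-124 weeks.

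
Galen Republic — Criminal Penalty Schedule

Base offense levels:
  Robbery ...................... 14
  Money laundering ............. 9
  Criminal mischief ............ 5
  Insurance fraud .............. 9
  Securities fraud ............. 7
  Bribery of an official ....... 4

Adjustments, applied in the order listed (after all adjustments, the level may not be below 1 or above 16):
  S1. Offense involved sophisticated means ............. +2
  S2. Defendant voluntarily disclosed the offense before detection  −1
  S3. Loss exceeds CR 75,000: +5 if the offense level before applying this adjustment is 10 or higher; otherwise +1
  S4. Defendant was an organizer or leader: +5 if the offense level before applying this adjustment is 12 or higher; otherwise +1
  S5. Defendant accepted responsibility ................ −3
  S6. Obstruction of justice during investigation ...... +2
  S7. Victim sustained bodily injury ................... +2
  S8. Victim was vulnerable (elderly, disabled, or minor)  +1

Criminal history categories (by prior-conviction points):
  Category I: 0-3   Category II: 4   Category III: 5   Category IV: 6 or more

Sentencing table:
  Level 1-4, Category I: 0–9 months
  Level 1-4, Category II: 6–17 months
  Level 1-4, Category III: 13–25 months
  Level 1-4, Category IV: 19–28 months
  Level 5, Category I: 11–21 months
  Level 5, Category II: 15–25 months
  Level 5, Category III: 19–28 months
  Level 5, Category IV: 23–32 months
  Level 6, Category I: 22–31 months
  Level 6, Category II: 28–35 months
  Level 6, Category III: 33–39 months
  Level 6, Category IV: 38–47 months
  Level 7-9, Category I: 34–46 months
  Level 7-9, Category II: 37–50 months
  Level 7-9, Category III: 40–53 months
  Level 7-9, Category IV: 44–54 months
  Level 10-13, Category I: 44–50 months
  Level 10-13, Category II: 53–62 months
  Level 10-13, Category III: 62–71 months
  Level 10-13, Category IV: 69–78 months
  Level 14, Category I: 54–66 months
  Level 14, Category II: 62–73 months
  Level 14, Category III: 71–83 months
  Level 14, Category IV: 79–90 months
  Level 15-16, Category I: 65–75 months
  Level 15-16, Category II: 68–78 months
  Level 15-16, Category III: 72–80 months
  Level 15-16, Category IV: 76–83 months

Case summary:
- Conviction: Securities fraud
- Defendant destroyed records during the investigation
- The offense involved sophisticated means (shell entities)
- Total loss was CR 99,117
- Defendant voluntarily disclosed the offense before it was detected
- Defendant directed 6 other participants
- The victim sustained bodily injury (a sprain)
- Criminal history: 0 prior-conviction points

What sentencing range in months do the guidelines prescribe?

Base offense level for securities fraud: 7.
S1 applies: 7 + 2 = 9.
S2 applies: 9 − 1 = 8.
S3 applies (level before this adjustment is 8 < 10, so +1): 8 + 1 = 9.
S4 applies (level before this adjustment is 9 < 12, so +1): 9 + 1 = 10.
S6 applies: 10 + 2 = 12.
S7 applies: 12 + 2 = 14.
Final offense level: 14.
Criminal history: 0 prior points → Category I (0-3).
Level 14 falls in the 14 band.
Grid: Level 14 × Category I = 54-66 months.

54-66 months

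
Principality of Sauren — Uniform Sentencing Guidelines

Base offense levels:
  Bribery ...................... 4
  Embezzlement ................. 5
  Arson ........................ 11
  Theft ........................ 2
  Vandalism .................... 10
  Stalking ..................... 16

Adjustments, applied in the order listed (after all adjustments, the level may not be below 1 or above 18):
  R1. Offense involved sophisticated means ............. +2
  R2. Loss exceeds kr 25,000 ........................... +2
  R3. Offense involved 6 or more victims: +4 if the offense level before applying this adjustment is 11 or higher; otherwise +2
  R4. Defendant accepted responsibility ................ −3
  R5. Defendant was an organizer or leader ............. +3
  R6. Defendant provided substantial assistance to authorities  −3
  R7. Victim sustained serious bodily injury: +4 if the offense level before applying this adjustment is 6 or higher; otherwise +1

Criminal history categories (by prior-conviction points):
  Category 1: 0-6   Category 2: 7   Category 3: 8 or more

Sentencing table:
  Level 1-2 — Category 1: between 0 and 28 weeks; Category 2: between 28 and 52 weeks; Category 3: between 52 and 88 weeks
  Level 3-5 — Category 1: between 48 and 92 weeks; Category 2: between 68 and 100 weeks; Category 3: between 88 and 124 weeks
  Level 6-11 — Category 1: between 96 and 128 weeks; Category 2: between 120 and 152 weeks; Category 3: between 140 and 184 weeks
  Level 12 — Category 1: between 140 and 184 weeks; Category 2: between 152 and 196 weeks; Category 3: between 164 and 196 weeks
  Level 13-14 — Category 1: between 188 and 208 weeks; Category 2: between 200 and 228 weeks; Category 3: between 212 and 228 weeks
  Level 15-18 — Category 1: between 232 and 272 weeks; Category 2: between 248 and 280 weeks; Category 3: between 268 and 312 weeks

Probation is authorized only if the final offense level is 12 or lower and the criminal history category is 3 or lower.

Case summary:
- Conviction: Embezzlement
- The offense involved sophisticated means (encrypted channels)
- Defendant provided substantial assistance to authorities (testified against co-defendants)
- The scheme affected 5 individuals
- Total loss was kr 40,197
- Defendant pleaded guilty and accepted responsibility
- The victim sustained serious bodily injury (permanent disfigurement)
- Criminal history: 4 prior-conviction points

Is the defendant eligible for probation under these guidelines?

Base offense level for embezzlement: 5.
R1 applies: 5 + 2 = 7.
R2 applies: 7 + 2 = 9.
R4 applies: 9 − 3 = 6.
R6 applies: 6 − 3 = 3.
R7 applies (level before this adjustment is 3 < 6, so +1): 3 + 1 = 4.
Final offense level: 4.
Criminal history: 4 prior points → Category 1 (0-6).
Level 4 falls in the 3-5 band.
Grid: Level 3-5 × Category 1 = 48-92 weeks.
Probation check: level 4 ≤ 12 and category 1 ≤ 3 → eligible.

Yes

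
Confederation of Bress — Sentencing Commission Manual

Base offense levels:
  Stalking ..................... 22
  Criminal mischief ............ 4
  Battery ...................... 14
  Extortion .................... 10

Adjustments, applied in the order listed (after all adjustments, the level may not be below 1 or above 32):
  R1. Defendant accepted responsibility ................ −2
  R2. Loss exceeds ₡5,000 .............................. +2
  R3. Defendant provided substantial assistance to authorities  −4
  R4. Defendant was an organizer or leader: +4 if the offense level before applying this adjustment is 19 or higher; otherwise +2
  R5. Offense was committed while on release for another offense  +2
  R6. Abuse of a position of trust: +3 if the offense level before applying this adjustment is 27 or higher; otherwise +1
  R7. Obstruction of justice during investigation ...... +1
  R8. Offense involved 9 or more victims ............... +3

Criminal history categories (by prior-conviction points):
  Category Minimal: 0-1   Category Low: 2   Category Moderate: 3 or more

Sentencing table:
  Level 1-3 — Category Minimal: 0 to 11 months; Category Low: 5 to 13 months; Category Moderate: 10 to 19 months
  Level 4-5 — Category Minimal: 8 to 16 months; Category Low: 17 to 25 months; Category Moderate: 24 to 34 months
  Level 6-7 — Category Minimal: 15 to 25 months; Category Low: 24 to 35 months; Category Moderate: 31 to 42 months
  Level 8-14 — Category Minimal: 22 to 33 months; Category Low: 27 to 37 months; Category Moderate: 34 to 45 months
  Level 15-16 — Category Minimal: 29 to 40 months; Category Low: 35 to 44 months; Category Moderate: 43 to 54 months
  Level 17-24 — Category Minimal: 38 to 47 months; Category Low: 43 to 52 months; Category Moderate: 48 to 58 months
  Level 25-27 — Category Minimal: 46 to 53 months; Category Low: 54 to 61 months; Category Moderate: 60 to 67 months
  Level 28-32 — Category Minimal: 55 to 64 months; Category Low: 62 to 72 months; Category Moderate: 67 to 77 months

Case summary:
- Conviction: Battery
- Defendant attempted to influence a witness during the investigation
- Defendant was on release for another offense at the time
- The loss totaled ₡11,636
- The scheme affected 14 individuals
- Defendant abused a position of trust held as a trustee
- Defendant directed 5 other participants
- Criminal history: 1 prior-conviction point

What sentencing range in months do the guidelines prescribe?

46-53 months

Base offense level for battery: 14.
R1 does not apply.
R2 applies: 14 + 2 = 16.
R4 applies (level before this adjustment is 16 < 19, so +2): 16 + 2 = 18.
R5 applies: 18 + 2 = 20.
R6 applies (level before this adjustment is 20 < 27, so +1): 20 + 1 = 21.
R7 applies: 21 + 1 = 22.
R8 applies: 22 + 3 = 25.
Final offense level: 25.
Criminal history: 1 prior point → Category Minimal (0-1).
Level 25 falls in the 25-27 band.
Grid: Level 25-27 × Category Minimal = 46-53 months.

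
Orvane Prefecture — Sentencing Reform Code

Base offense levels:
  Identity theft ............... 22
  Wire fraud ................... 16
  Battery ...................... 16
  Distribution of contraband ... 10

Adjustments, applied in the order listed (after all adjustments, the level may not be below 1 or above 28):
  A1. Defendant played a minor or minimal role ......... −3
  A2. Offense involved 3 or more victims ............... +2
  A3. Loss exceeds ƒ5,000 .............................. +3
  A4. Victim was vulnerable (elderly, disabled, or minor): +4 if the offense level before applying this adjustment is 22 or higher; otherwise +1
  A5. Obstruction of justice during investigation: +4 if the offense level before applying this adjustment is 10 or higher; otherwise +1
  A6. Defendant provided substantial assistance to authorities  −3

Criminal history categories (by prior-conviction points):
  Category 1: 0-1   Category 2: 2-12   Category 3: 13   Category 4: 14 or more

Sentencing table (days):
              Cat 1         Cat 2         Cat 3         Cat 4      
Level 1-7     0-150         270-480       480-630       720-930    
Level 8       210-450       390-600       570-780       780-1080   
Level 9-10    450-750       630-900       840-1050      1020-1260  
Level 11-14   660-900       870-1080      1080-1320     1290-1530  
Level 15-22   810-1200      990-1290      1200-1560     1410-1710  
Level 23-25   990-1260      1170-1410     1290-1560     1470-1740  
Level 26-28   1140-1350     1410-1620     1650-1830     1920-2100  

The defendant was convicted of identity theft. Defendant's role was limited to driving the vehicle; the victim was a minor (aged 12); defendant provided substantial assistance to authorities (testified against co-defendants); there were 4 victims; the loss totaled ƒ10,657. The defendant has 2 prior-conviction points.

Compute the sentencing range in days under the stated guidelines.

1170-1410 days

Base offense level for identity theft: 22.
A1 applies: 22 − 3 = 19.
A2 applies: 19 + 2 = 21.
A3 applies: 21 + 3 = 24.
A4 applies (level before this adjustment is 24 ≥ 22, so +4): 24 + 4 = 28.
A6 applies: 28 − 3 = 25.
Final offense level: 25.
Criminal history: 2 prior points → Category 2 (2-12).
Level 25 falls in the 23-25 band.
Grid: Level 23-25 × Category 2 = 1170-1410 days.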